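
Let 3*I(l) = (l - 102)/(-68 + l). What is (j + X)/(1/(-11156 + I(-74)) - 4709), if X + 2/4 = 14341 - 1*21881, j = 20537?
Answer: -30881503510/11189243473 ≈ -2.7599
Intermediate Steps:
I(l) = (-102 + l)/(3*(-68 + l)) (I(l) = ((l - 102)/(-68 + l))/3 = ((-102 + l)/(-68 + l))/3 = (-102 + l)/(3*(-68 + l)))
X = -15081/2 (X = -½ + (14341 - 1*21881) = -½ + (14341 - 21881) = -½ - 7540 = -15081/2 ≈ -7540.5)
(j + X)/(1/(-11156 + I(-74)) - 4709) = (20537 - 15081/2)/(1/(-11156 + (-102 - 74)/(3*(-68 - 74))) - 4709) = 25993/(2*(1/(-11156 + (⅓)*(-176)/(-142)) - 4709)) = 25993/(2*(1/(-11156 + (⅓)*(-1/142)*(-176)) - 4709)) = 25993/(2*(1/(-11156 + 88/213) - 4709)) = 25993/(2*(1/(-2376140/213) - 4709)) = 25993/(2*(-213/2376140 - 4709)) = 25993/(2*(-11189243473/2376140)) = (25993/2)*(-2376140/11189243473) = -30881503510/11189243473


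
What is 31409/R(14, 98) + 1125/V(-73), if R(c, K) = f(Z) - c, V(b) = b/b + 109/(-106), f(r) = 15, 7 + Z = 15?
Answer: -8341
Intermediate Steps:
Z = 8 (Z = -7 + 15 = 8)
V(b) = -3/106 (V(b) = 1 + 109*(-1/106) = 1 - 109/106 = -3/106)
R(c, K) = 15 - c
31409/R(14, 98) + 1125/V(-73) = 31409/(15 - 1*14) + 1125/(-3/106) = 31409/(15 - 14) + 1125*(-106/3) = 31409/1 - 39750 = 31409*1 - 39750 = 31409 - 39750 = -8341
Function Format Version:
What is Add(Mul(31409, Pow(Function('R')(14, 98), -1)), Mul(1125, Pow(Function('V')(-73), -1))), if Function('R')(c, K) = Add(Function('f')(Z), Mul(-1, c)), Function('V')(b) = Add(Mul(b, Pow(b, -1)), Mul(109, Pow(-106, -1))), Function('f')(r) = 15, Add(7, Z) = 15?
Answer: -8341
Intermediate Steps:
Z = 8 (Z = Add(-7, 15) = 8)
Function('V')(b) = Rational(-3, 106) (Function('V')(b) = Add(1, Mul(109, Rational(-1, 106))) = Add(1, Rational(-109, 106)) = Rational(-3, 106))
Function('R')(c, K) = Add(15, Mul(-1, c))
Add(Mul(31409, Pow(Function('R')(14, 98), -1)), Mul(1125, Pow(Function('V')(-73), -1))) = Add(Mul(31409, Pow(Add(15, Mul(-1, 14)), -1)), Mul(1125, Pow(Rational(-3, 106), -1))) = Add(Mul(31409, Pow(Add(15, -14), -1)), Mul(1125, Rational(-106, 3))) = Add(Mul(31409, Pow(1, -1)), -39750) = Add(Mul(31409, 1), -39750) = Add(31409, -39750) = -8341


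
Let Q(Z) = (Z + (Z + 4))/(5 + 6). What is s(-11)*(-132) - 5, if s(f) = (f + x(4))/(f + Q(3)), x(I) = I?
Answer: -3573/37 ≈ -96.568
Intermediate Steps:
Q(Z) = 4/11 + 2*Z/11 (Q(Z) = (Z + (4 + Z))/11 = (4 + 2*Z)*(1/11) = 4/11 + 2*Z/11)
s(f) = (4 + f)/(10/11 + f) (s(f) = (f + 4)/(f + (4/11 + (2/11)*3)) = (4 + f)/(f + (4/11 + 6/11)) = (4 + f)/(f + 10/11) = (4 + f)/(10/11 + f))
s(-11)*(-132) - 5 = (11*(4 - 11)/(10 + 11*(-11)))*(-132) - 5 = (11*(-7)/(10 - 121))*(-132) - 5 = (11*(-7)/(-111))*(-132) - 5 = (11*(-1/111)*(-7))*(-132) - 5 = (77/111)*(-132) - 5 = -3388/37 - 5 = -3573/37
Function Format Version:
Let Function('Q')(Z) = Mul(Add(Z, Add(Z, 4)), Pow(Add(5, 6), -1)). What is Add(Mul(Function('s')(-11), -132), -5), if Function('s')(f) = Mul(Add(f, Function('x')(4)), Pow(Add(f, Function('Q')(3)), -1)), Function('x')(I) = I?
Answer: Rational(-3573, 37) ≈ -96.568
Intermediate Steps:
Function('Q')(Z) = Add(Rational(4, 11), Mul(Rational(2, 11), Z)) (Function('Q')(Z) = Mul(Add(Z, Add(4, Z)), Pow(11, -1)) = Mul(Add(4, Mul(2, Z)), Rational(1, 11)) = Add(Rational(4, 11), Mul(Rational(2, 11), Z)))
Function('s')(f) = Mul(Pow(Add(Rational(10, 11), f), -1), Add(4, f)) (Function('s')(f) = Mul(Add(f, 4), Pow(Add(f, Add(Rational(4, 11), Mul(Rational(2, 11), 3))), -1)) = Mul(Add(4, f), Pow(Add(f, Add(Rational(4, 11), Rational(6, 11))), -1)) = Mul(Add(4, f), Pow(Add(f, Rational(10, 11)), -1)) = Mul(Add(4, f), Pow(Add(Rational(10, 11), f), -1)) = Mul(Pow(Add(Rational(10, 11), f), -1), Add(4, f)))
Add(Mul(Function('s')(-11), -132), -5) = Add(Mul(Mul(11, Pow(Add(10, Mul(11, -11)), -1), Add(4, -11)), -132), -5) = Add(Mul(Mul(11, Pow(Add(10, -121), -1), -7), -132), -5) = Add(Mul(Mul(11, Pow(-111, -1), -7), -132), -5) = Add(Mul(Mul(11, Rational(-1, 111), -7), -132), -5) = Add(Mul(Rational(77, 111), -132), -5) = Add(Rational(-3388, 37), -5) = Rational(-3573, 37)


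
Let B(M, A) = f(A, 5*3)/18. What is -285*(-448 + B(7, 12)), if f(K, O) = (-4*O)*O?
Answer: 141930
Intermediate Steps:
f(K, O) = -4*O²
B(M, A) = -50 (B(M, A) = -4*(5*3)²/18 = -4*15²*(1/18) = -4*225*(1/18) = -900*1/18 = -50)
-285*(-448 + B(7, 12)) = -285*(-448 - 50) = -285*(-498) = 141930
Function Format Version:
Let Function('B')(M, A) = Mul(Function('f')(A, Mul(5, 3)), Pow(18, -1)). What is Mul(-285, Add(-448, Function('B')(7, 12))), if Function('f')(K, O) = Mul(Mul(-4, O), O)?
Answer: 141930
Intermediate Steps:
Function('f')(K, O) = Mul(-4, Pow(O, 2))
Function('B')(M, A) = -50 (Function('B')(M, A) = Mul(Mul(-4, Pow(Mul(5, 3), 2)), Pow(18, -1)) = Mul(Mul(-4, Pow(15, 2)), Rational(1, 18)) = Mul(Mul(-4, 225), Rational(1, 18)) = Mul(-900, Rational(1, 18)) = -50)
Mul(-285, Add(-448, Function('B')(7, 12))) = Mul(-285, Add(-448, -50)) = Mul(-285, -498) = 141930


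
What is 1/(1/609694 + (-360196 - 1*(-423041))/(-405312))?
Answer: -123558147264/19157907059 ≈ -6.4495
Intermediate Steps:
1/(1/609694 + (-360196 - 1*(-423041))/(-405312)) = 1/(1/609694 + (-360196 + 423041)*(-1/405312)) = 1/(1/609694 + 62845*(-1/405312)) = 1/(1/609694 - 62845/405312) = 1/(-19157907059/123558147264) = -123558147264/19157907059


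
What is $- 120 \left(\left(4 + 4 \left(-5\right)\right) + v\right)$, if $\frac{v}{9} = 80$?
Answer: $-84480$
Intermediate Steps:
$v = 720$ ($v = 9 \cdot 80 = 720$)
$- 120 \left(\left(4 + 4 \left(-5\right)\right) + v\right) = - 120 \left(\left(4 + 4 \left(-5\right)\right) + 720\right) = - 120 \left(\left(4 - 20\right) + 720\right) = - 120 \left(-16 + 720\right) = \left(-120\right) 704 = -84480$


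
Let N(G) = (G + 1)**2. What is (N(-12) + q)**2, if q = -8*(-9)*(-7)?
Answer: 146689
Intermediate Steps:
N(G) = (1 + G)**2
q = -504 (q = 72*(-7) = -504)
(N(-12) + q)**2 = ((1 - 12)**2 - 504)**2 = ((-11)**2 - 504)**2 = (121 - 504)**2 = (-383)**2 = 146689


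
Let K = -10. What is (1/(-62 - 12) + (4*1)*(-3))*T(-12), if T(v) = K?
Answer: 4445/37 ≈ 120.14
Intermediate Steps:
T(v) = -10
(1/(-62 - 12) + (4*1)*(-3))*T(-12) = (1/(-62 - 12) + (4*1)*(-3))*(-10) = (1/(-74) + 4*(-3))*(-10) = (-1/74 - 12)*(-10) = -889/74*(-10) = 4445/37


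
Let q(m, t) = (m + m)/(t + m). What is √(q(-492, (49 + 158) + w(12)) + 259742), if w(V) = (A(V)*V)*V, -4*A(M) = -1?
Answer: √1789389862/83 ≈ 509.65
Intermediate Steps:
A(M) = ¼ (A(M) = -¼*(-1) = ¼)
w(V) = V²/4 (w(V) = (V/4)*V = V²/4)
q(m, t) = 2*m/(m + t) (q(m, t) = (2*m)/(m + t) = 2*m/(m + t))
√(q(-492, (49 + 158) + w(12)) + 259742) = √(2*(-492)/(-492 + ((49 + 158) + (¼)*12²)) + 259742) = √(2*(-492)/(-492 + (207 + (¼)*144)) + 259742) = √(2*(-492)/(-492 + (207 + 36)) + 259742) = √(2*(-492)/(-492 + 243) + 259742) = √(2*(-492)/(-249) + 259742) = √(2*(-492)*(-1/249) + 259742) = √(328/83 + 259742) = √(21558914/83) = √1789389862/83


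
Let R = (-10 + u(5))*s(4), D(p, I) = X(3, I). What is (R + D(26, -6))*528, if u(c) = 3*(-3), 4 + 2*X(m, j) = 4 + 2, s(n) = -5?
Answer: 50688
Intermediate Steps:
X(m, j) = 1 (X(m, j) = -2 + (4 + 2)/2 = -2 + (½)*6 = -2 + 3 = 1)
D(p, I) = 1
u(c) = -9
R = 95 (R = (-10 - 9)*(-5) = -19*(-5) = 95)
(R + D(26, -6))*528 = (95 + 1)*528 = 96*528 = 50688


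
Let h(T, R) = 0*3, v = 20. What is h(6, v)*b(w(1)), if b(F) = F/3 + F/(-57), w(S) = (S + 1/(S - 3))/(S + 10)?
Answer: 0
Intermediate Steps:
h(T, R) = 0
w(S) = (S + 1/(-3 + S))/(10 + S)
b(F) = 6*F/19 (b(F) = F*(1/3) + F*(-1/57) = F/3 - F/57 = 6*F/19)
h(6, v)*b(w(1)) = 0*(6*((1 + 1**2 - 3*1)/(-30 + 1**2 + 7*1))/19) = 0*(6*((1 + 1 - 3)/(-30 + 1 + 7))/19) = 0*(6*(-1/(-22))/19) = 0*(6*(-1/22*(-1))/19) = 0*((6/19)*(1/22)) = 0*(3/209) = 0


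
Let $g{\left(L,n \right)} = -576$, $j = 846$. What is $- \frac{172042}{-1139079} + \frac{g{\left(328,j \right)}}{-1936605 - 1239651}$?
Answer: $\frac{2849508043}{18843783897} \approx 0.15122$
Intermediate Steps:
$- \frac{172042}{-1139079} + \frac{g{\left(328,j \right)}}{-1936605 - 1239651} = - \frac{172042}{-1139079} - \frac{576}{-1936605 - 1239651} = \left(-172042\right) \left(- \frac{1}{1139079}\right) - \frac{576}{-1936605 - 1239651} = \frac{172042}{1139079} - \frac{576}{-3176256} = \frac{172042}{1139079} - - \frac{3}{16543} = \frac{172042}{1139079} + \frac{3}{16543} = \frac{2849508043}{18843783897}$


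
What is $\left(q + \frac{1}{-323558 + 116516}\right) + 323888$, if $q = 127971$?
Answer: $\frac{93553791077}{207042} \approx 4.5186 \cdot 10^{5}$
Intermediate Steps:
$\left(q + \frac{1}{-323558 + 116516}\right) + 323888 = \left(127971 + \frac{1}{-323558 + 116516}\right) + 323888 = \left(127971 + \frac{1}{-207042}\right) + 323888 = \left(127971 - \frac{1}{207042}\right) + 323888 = \frac{26495371781}{207042} + 323888 = \frac{93553791077}{207042}$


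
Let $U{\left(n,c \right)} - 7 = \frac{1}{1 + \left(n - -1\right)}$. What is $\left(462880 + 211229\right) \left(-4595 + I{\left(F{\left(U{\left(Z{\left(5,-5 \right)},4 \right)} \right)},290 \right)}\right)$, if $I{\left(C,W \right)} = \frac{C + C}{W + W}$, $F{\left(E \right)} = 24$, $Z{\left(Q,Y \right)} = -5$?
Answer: $- \frac{449133884667}{145} \approx -3.0975 \cdot 10^{9}$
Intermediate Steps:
$U{\left(n,c \right)} = 7 + \frac{1}{2 + n}$ ($U{\left(n,c \right)} = 7 + \frac{1}{1 + \left(n - -1\right)} = 7 + \frac{1}{1 + \left(n + 1\right)} = 7 + \frac{1}{1 + \left(1 + n\right)} = 7 + \frac{1}{2 + n}$)
$I{\left(C,W \right)} = \frac{C}{W}$ ($I{\left(C,W \right)} = \frac{2 C}{2 W} = 2 C \frac{1}{2 W} = \frac{C}{W}$)
$\left(462880 + 211229\right) \left(-4595 + I{\left(F{\left(U{\left(Z{\left(5,-5 \right)},4 \right)} \right)},290 \right)}\right) = \left(462880 + 211229\right) \left(-4595 + \frac{24}{290}\right) = 674109 \left(-4595 + 24 \cdot \frac{1}{290}\right) = 674109 \left(-4595 + \frac{12}{145}\right) = 674109 \left(- \frac{666263}{145}\right) = - \frac{449133884667}{145}$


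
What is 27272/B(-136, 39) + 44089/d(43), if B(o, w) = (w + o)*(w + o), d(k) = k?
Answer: 416006097/404587 ≈ 1028.2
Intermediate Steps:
B(o, w) = (o + w)² (B(o, w) = (o + w)*(o + w) = (o + w)²)
27272/B(-136, 39) + 44089/d(43) = 27272/((-136 + 39)²) + 44089/43 = 27272/((-97)²) + 44089*(1/43) = 27272/9409 + 44089/43 = 416006097/404587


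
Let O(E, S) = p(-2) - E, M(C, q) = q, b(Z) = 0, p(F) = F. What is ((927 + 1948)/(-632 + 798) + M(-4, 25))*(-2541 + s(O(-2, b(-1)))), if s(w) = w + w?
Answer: -17850525/166 ≈ -1.0753e+5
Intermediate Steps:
O(E, S) = -2 - E
s(w) = 2*w
((927 + 1948)/(-632 + 798) + M(-4, 25))*(-2541 + s(O(-2, b(-1)))) = ((927 + 1948)/(-632 + 798) + 25)*(-2541 + 2*(-2 - 1*(-2))) = (2875/166 + 25)*(-2541 + 2*(-2 + 2)) = (2875*(1/166) + 25)*(-2541 + 2*0) = (2875/166 + 25)*(-2541 + 0) = (7025/166)*(-2541) = -17850525/166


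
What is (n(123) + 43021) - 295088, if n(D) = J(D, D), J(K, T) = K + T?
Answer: -251821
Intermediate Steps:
n(D) = 2*D (n(D) = D + D = 2*D)
(n(123) + 43021) - 295088 = (2*123 + 43021) - 295088 = (246 + 43021) - 295088 = 43267 - 295088 = -251821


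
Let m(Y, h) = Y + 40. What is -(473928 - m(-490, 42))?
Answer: -474378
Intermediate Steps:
m(Y, h) = 40 + Y
-(473928 - m(-490, 42)) = -(473928 - (40 - 490)) = -(473928 - 1*(-450)) = -(473928 + 450) = -1*474378 = -474378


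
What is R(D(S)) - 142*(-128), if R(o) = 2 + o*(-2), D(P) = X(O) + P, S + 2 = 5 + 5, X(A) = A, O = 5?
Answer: 18152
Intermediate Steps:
S = 8 (S = -2 + (5 + 5) = -2 + 10 = 8)
D(P) = 5 + P
R(o) = 2 - 2*o
R(D(S)) - 142*(-128) = (2 - 2*(5 + 8)) - 142*(-128) = (2 - 2*13) + 18176 = (2 - 26) + 18176 = -24 + 18176 = 18152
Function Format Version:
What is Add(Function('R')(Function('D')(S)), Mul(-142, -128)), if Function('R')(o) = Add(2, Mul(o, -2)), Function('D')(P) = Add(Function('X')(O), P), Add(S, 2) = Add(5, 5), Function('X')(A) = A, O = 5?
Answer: 18152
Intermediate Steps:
S = 8 (S = Add(-2, Add(5, 5)) = Add(-2, 10) = 8)
Function('D')(P) = Add(5, P)
Function('R')(o) = Add(2, Mul(-2, o))
Add(Function('R')(Function('D')(S)), Mul(-142, -128)) = Add(Add(2, Mul(-2, Add(5, 8))), Mul(-142, -128)) = Add(Add(2, Mul(-2, 13)), 18176) = Add(Add(2, -26), 18176) = Add(-24, 18176) = 18152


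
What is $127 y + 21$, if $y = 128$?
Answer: $16277$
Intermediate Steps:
$127 y + 21 = 127 \cdot 128 + 21 = 16256 + 21 = 16277$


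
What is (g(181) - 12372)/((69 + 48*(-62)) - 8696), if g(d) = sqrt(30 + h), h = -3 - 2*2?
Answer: 12372/11603 - sqrt(23)/11603 ≈ 1.0659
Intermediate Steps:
h = -7 (h = -3 - 4 = -7)
g(d) = sqrt(23) (g(d) = sqrt(30 - 7) = sqrt(23))
(g(181) - 12372)/((69 + 48*(-62)) - 8696) = (sqrt(23) - 12372)/((69 + 48*(-62)) - 8696) = (-12372 + sqrt(23))/((69 - 2976) - 8696) = (-12372 + sqrt(23))/(-2907 - 8696) = (-12372 + sqrt(23))/(-11603) = (-12372 + sqrt(23))*(-1/11603) = 12372/11603 - sqrt(23)/11603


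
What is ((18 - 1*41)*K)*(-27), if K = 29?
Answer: 18009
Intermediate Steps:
((18 - 1*41)*K)*(-27) = ((18 - 1*41)*29)*(-27) = ((18 - 41)*29)*(-27) = -23*29*(-27) = -667*(-27) = 18009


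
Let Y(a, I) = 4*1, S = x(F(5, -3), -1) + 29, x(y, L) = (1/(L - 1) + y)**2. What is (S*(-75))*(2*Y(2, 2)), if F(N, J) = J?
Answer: -24750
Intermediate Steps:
x(y, L) = (y + 1/(-1 + L))**2 (x(y, L) = (1/(-1 + L) + y)**2 = (y + 1/(-1 + L))**2)
S = 165/4 (S = (1 - 1*(-3) - 1*(-3))**2/(-1 - 1)**2 + 29 = (1 + 3 + 3)**2/(-2)**2 + 29 = (1/4)*7**2 + 29 = (1/4)*49 + 29 = 49/4 + 29 = 165/4 ≈ 41.250)
Y(a, I) = 4
(S*(-75))*(2*Y(2, 2)) = ((165/4)*(-75))*(2*4) = -12375/4*8 = -24750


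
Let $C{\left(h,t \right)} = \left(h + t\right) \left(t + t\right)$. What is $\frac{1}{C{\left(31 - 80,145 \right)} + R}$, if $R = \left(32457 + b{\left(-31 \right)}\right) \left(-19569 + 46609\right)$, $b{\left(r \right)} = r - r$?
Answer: $\frac{1}{877665120} \approx 1.1394 \cdot 10^{-9}$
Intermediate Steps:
$b{\left(r \right)} = 0$
$C{\left(h,t \right)} = 2 t \left(h + t\right)$ ($C{\left(h,t \right)} = \left(h + t\right) 2 t = 2 t \left(h + t\right)$)
$R = 877637280$ ($R = \left(32457 + 0\right) \left(-19569 + 46609\right) = 32457 \cdot 27040 = 877637280$)
$\frac{1}{C{\left(31 - 80,145 \right)} + R} = \frac{1}{2 \cdot 145 \left(\left(31 - 80\right) + 145\right) + 877637280} = \frac{1}{2 \cdot 145 \left(-49 + 145\right) + 877637280} = \frac{1}{2 \cdot 145 \cdot 96 + 877637280} = \frac{1}{27840 + 877637280} = \frac{1}{877665120}$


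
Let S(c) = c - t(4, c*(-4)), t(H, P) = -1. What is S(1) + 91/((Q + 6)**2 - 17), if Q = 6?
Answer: 345/127 ≈ 2.7165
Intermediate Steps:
S(c) = 1 + c (S(c) = c - 1*(-1) = c + 1 = 1 + c)
S(1) + 91/((Q + 6)**2 - 17) = (1 + 1) + 91/((6 + 6)**2 - 17) = 2 + 91/(12**2 - 17) = 2 + 91/(144 - 17) = 2 + 91/127 = 345/127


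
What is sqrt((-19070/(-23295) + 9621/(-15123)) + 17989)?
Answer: 4*sqrt(123025053376473)/330789 ≈ 134.12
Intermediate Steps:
sqrt((-19070/(-23295) + 9621/(-15123)) + 17989) = sqrt((-19070*(-1/23295) + 9621*(-1/15123)) + 17989) = sqrt((3814/4659 - 3207/5041) + 17989) = sqrt(4284961/23486019 + 17989) = sqrt(422494280752/23486019) = 4*sqrt(123025053376473)/330789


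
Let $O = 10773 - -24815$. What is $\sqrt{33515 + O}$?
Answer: $\sqrt{69103} \approx 262.87$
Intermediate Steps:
$O = 35588$ ($O = 10773 + 24815 = 35588$)
$\sqrt{33515 + O} = \sqrt{33515 + 35588} = \sqrt{69103}$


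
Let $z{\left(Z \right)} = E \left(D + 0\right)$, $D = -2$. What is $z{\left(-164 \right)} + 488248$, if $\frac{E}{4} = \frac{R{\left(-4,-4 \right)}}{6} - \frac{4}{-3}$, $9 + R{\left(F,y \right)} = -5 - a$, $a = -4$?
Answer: $\frac{1464752}{3} \approx 4.8825 \cdot 10^{5}$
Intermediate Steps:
$R{\left(F,y \right)} = -10$ ($R{\left(F,y \right)} = -9 - 1 = -10$)
$E = - \frac{4}{3}$ ($E = 4 \left(- \frac{10}{6} - \frac{4}{-3}\right) = 4 \left(\left(-10\right) \frac{1}{6} - - \frac{4}{3}\right) = 4 \left(- \frac{5}{3} + \frac{4}{3}\right) = 4 \left(- \frac{1}{3}\right) = - \frac{4}{3} \approx -1.3333$)
$z{\left(Z \right)} = \frac{8}{3}$ ($z{\left(Z \right)} = - \frac{4 \left(-2 + 0\right)}{3} = \left(- \frac{4}{3}\right) \left(-2\right) = \frac{8}{3}$)
$z{\left(-164 \right)} + 488248 = \frac{8}{3} + 488248 = \frac{1464752}{3}$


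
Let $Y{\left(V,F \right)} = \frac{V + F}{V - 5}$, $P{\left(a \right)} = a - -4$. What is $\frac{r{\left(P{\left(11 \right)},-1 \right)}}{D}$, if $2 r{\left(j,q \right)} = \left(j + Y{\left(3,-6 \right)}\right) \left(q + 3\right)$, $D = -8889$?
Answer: $- \frac{11}{5926} \approx -0.0018562$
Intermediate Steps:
$P{\left(a \right)} = 4 + a$ ($P{\left(a \right)} = a + 4 = 4 + a$)
$Y{\left(V,F \right)} = \frac{F + V}{-5 + V}$
$r{\left(j,q \right)} = \frac{\left(3 + q\right) \left(\frac{3}{2} + j\right)}{2}$ ($r{\left(j,q \right)} = \frac{\left(j + \frac{-6 + 3}{-5 + 3}\right) \left(q + 3\right)}{2} = \frac{\left(j + \frac{1}{-2} \left(-3\right)\right) \left(3 + q\right)}{2} = \frac{\left(j - - \frac{3}{2}\right) \left(3 + q\right)}{2} = \frac{\left(j + \frac{3}{2}\right) \left(3 + q\right)}{2} = \frac{\left(\frac{3}{2} + j\right) \left(3 + q\right)}{2} = \frac{\left(3 + q\right) \left(\frac{3}{2} + j\right)}{2}$)
$\frac{r{\left(P{\left(11 \right)},-1 \right)}}{D} = \frac{\frac{9}{4} + \frac{3 \left(4 + 11\right)}{2} + \frac{3}{4} \left(-1\right) + \frac{1}{2} \left(4 + 11\right) \left(-1\right)}{-8889} = \left(\frac{9}{4} + \frac{3}{2} \cdot 15 - \frac{3}{4} + \frac{1}{2} \cdot 15 \left(-1\right)\right) \left(- \frac{1}{8889}\right) = \left(\frac{9}{4} + \frac{45}{2} - \frac{3}{4} - \frac{15}{2}\right) \left(- \frac{1}{8889}\right) = \frac{33}{2} \left(- \frac{1}{8889}\right) = - \frac{11}{5926}$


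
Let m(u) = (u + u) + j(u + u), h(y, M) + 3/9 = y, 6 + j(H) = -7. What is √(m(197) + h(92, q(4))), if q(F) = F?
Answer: √4254/3 ≈ 21.741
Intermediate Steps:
j(H) = -13 (j(H) = -6 - 7 = -13)
h(y, M) = -⅓ + y
m(u) = -13 + 2*u (m(u) = (u + u) - 13 = 2*u - 13 = -13 + 2*u)
√(m(197) + h(92, q(4))) = √((-13 + 2*197) + (-⅓ + 92)) = √((-13 + 394) + 275/3) = √(381 + 275/3) = √(1418/3) = √4254/3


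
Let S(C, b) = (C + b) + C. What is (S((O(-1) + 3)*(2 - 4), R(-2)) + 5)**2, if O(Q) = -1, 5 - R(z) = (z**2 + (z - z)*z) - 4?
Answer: 4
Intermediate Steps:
R(z) = 9 - z**2 (R(z) = 5 - ((z**2 + (z - z)*z) - 4) = 5 - ((z**2 + 0*z) - 4) = 5 - ((z**2 + 0) - 4) = 5 - (z**2 - 4) = 5 - (-4 + z**2) = 5 + (4 - z**2) = 9 - z**2)
S(C, b) = b + 2*C
(S((O(-1) + 3)*(2 - 4), R(-2)) + 5)**2 = (((9 - 1*(-2)**2) + 2*((-1 + 3)*(2 - 4))) + 5)**2 = (((9 - 1*4) + 2*(2*(-2))) + 5)**2 = (((9 - 4) + 2*(-4)) + 5)**2 = ((5 - 8) + 5)**2 = (-3 + 5)**2 = 2**2 = 4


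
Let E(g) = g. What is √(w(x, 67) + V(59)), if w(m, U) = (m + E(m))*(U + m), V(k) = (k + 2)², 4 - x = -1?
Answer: √4441 ≈ 66.641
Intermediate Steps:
x = 5 (x = 4 - 1*(-1) = 4 + 1 = 5)
V(k) = (2 + k)²
w(m, U) = 2*m*(U + m) (w(m, U) = (m + m)*(U + m) = (2*m)*(U + m) = 2*m*(U + m))
√(w(x, 67) + V(59)) = √(2*5*(67 + 5) + (2 + 59)²) = √(2*5*72 + 61²) = √(720 + 3721) = √4441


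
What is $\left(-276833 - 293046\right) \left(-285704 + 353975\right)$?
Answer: $-38906209209$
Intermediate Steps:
$\left(-276833 - 293046\right) \left(-285704 + 353975\right) = \left(-276833 - 293046\right) 68271 = \left(-569879\right) 68271 = -38906209209$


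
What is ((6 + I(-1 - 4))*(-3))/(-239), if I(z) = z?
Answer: 3/239 ≈ 0.012552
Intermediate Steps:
((6 + I(-1 - 4))*(-3))/(-239) = ((6 + (-1 - 4))*(-3))/(-239) = ((6 - 5)*(-3))*(-1/239) = (1*(-3))*(-1/239) = -3*(-1/239) = 3/239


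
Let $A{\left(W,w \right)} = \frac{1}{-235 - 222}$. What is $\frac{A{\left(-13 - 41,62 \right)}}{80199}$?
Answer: $- \frac{1}{36650943} \approx -2.7284 \cdot 10^{-8}$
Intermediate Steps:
$A{\left(W,w \right)} = - \frac{1}{457}$ ($A{\left(W,w \right)} = \frac{1}{-457} = - \frac{1}{457}$)
$\frac{A{\left(-13 - 41,62 \right)}}{80199} = - \frac{1}{457 \cdot 80199} = \left(- \frac{1}{457}\right) \frac{1}{80199} = - \frac{1}{36650943}$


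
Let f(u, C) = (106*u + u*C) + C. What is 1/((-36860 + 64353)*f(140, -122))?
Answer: -1/64938466 ≈ -1.5399e-8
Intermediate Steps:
f(u, C) = C + 106*u + C*u (f(u, C) = (106*u + C*u) + C = C + 106*u + C*u)
1/((-36860 + 64353)*f(140, -122)) = 1/((-36860 + 64353)*(-122 + 106*140 - 122*140)) = 1/(27493*(-122 + 14840 - 17080)) = (1/27493)/(-2362) = (1/27493)*(-1/2362) = -1/64938466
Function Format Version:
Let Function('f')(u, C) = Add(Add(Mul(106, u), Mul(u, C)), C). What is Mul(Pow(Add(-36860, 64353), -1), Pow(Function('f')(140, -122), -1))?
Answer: Rational(-1, 64938466) ≈ -1.5399e-8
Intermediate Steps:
Function('f')(u, C) = Add(C, Mul(106, u), Mul(C, u)) (Function('f')(u, C) = Add(Add(Mul(106, u), Mul(C, u)), C) = Add(C, Mul(106, u), Mul(C, u)))
Mul(Pow(Add(-36860, 64353), -1), Pow(Function('f')(140, -122), -1)) = Mul(Pow(Add(-36860, 64353), -1), Pow(Add(-122, Mul(106, 140), Mul(-122, 140)), -1)) = Mul(Pow(27493, -1), Pow(Add(-122, 14840, -17080), -1)) = Mul(Rational(1, 27493), Pow(-2362, -1)) = Mul(Rational(1, 27493), Rational(-1, 2362)) = Rational(-1, 64938466)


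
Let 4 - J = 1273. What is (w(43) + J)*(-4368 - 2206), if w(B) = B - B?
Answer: 8342406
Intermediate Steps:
J = -1269 (J = 4 - 1*1273 = 4 - 1273 = -1269)
w(B) = 0
(w(43) + J)*(-4368 - 2206) = (0 - 1269)*(-4368 - 2206) = -1269*(-6574) = 8342406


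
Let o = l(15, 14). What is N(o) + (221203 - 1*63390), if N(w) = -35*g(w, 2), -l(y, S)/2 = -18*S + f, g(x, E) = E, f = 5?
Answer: 157743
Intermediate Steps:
l(y, S) = -10 + 36*S (l(y, S) = -2*(-18*S + 5) = -2*(5 - 18*S) = -10 + 36*S)
o = 494 (o = -10 + 36*14 = -10 + 504 = 494)
N(w) = -70 (N(w) = -35*2 = -70)
N(o) + (221203 - 1*63390) = -70 + (221203 - 1*63390) = -70 + (221203 - 63390) = -70 + 157813 = 157743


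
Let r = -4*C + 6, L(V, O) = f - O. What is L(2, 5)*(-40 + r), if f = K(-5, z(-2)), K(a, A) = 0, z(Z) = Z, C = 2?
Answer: 210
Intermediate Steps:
f = 0
L(V, O) = -O (L(V, O) = 0 - O = -O)
r = -2 (r = -4*2 + 6 = -8 + 6 = -2)
L(2, 5)*(-40 + r) = (-1*5)*(-40 - 2) = -5*(-42) = 210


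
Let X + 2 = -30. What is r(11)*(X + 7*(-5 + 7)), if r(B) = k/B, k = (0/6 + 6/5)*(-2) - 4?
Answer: 576/55 ≈ 10.473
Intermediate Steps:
X = -32 (X = -2 - 30 = -32)
k = -32/5 (k = (0*(⅙) + 6*(⅕))*(-2) - 4 = (0 + 6/5)*(-2) - 4 = (6/5)*(-2) - 4 = -12/5 - 4 = -32/5 ≈ -6.4000)
r(B) = -32/(5*B)
r(11)*(X + 7*(-5 + 7)) = (-32/5/11)*(-32 + 7*(-5 + 7)) = (-32/5*1/11)*(-32 + 7*2) = -32*(-32 + 14)/55 = -32/55*(-18) = 576/55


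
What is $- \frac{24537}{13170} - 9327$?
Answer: $- \frac{40953709}{4390} \approx -9328.9$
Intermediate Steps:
$- \frac{24537}{13170} - 9327 = \left(-24537\right) \frac{1}{13170} - 9327 = - \frac{8179}{4390} - 9327 = - \frac{40953709}{4390}$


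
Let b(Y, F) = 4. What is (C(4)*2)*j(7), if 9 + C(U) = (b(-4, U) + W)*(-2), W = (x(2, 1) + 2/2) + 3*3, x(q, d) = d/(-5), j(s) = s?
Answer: -2562/5 ≈ -512.40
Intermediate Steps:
x(q, d) = -d/5 (x(q, d) = d*(-⅕) = -d/5)
W = 49/5 (W = (-⅕*1 + 2/2) + 3*3 = (-⅕ + 2*(½)) + 9 = (-⅕ + 1) + 9 = ⅘ + 9 = 49/5 ≈ 9.8000)
C(U) = -183/5 (C(U) = -9 + (4 + 49/5)*(-2) = -9 + (69/5)*(-2) = -9 - 138/5 = -183/5)
(C(4)*2)*j(7) = -183/5*2*7 = -366/5*7 = -2562/5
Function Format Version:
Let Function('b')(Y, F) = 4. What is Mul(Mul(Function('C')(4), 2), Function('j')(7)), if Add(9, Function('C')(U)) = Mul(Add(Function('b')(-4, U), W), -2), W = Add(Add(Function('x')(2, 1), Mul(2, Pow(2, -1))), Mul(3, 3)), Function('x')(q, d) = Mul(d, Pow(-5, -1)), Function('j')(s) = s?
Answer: Rational(-2562, 5) ≈ -512.40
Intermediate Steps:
Function('x')(q, d) = Mul(Rational(-1, 5), d) (Function('x')(q, d) = Mul(d, Rational(-1, 5)) = Mul(Rational(-1, 5), d))
W = Rational(49, 5) (W = Add(Add(Mul(Rational(-1, 5), 1), Mul(2, Pow(2, -1))), Mul(3, 3)) = Add(Add(Rational(-1, 5), Mul(2, Rational(1, 2))), 9) = Add(Add(Rational(-1, 5), 1), 9) = Add(Rational(4, 5), 9) = Rational(49, 5) ≈ 9.8000)
Function('C')(U) = Rational(-183, 5) (Function('C')(U) = Add(-9, Mul(Add(4, Rational(49, 5)), -2)) = Add(-9, Mul(Rational(69, 5), -2)) = Add(-9, Rational(-138, 5)) = Rational(-183, 5))
Mul(Mul(Function('C')(4), 2), Function('j')(7)) = Mul(Mul(Rational(-183, 5), 2), 7) = Mul(Rational(-366, 5), 7) = Rational(-2562, 5)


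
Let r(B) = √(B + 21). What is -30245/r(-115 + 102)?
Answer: -30245*√2/4 ≈ -10693.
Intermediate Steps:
r(B) = √(21 + B)
-30245/r(-115 + 102) = -30245/√(21 + (-115 + 102)) = -30245/√(21 - 13) = -30245*√2/4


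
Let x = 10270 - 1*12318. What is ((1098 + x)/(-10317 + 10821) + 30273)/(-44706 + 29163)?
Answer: -7628321/3916836 ≈ -1.9476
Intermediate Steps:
x = -2048 (x = 10270 - 12318 = -2048)
((1098 + x)/(-10317 + 10821) + 30273)/(-44706 + 29163) = ((1098 - 2048)/(-10317 + 10821) + 30273)/(-44706 + 29163) = (-950/504 + 30273)/(-15543) = (-950*1/504 + 30273)*(-1/15543) = (-475/252 + 30273)*(-1/15543) = (7628321/252)*(-1/15543) = -7628321/3916836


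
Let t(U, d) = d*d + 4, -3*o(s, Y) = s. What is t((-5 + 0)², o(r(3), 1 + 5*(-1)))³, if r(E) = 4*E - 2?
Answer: 2515456/729 ≈ 3450.6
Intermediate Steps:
r(E) = -2 + 4*E
o(s, Y) = -s/3
t(U, d) = 4 + d² (t(U, d) = d² + 4 = 4 + d²)
t((-5 + 0)², o(r(3), 1 + 5*(-1)))³ = (4 + (-(-2 + 4*3)/3)²)³ = (4 + (-(-2 + 12)/3)²)³ = (4 + (-⅓*10)²)³ = (4 + (-10/3)²)³ = (4 + 100/9)³ = (136/9)³ = 2515456/729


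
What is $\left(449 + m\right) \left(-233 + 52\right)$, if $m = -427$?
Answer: $-3982$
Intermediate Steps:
$\left(449 + m\right) \left(-233 + 52\right) = \left(449 - 427\right) \left(-233 + 52\right) = 22 \left(-181\right) = -3982$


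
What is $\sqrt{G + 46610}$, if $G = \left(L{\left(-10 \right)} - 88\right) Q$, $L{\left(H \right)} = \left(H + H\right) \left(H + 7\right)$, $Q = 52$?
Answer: $\sqrt{45154} \approx 212.49$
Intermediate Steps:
$L{\left(H \right)} = 2 H \left(7 + H\right)$
$G = -1456$ ($G = \left(2 \left(-10\right) \left(7 - 10\right) - 88\right) 52 = \left(2 \left(-10\right) \left(-3\right) - 88\right) 52 = \left(60 - 88\right) 52 = \left(-28\right) 52 = -1456$)
$\sqrt{G + 46610} = \sqrt{-1456 + 46610} = \sqrt{45154}$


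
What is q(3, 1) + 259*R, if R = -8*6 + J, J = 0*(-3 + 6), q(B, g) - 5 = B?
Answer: -12424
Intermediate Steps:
q(B, g) = 5 + B
J = 0 (J = 0*3 = 0)
R = -48 (R = -8*6 + 0 = -48 + 0 = -48)
q(3, 1) + 259*R = (5 + 3) + 259*(-48) = 8 - 12432 = -12424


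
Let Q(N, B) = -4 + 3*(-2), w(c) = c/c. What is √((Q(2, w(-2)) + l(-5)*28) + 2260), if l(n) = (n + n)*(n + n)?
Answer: 5*√202 ≈ 71.063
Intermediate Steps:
w(c) = 1
Q(N, B) = -10 (Q(N, B) = -4 - 6 = -10)
l(n) = 4*n² (l(n) = (2*n)*(2*n) = 4*n²)
√((Q(2, w(-2)) + l(-5)*28) + 2260) = √((-10 + (4*(-5)²)*28) + 2260) = √((-10 + (4*25)*28) + 2260) = √((-10 + 100*28) + 2260) = √((-10 + 2800) + 2260) = √(2790 + 2260) = √5050 = 5*√202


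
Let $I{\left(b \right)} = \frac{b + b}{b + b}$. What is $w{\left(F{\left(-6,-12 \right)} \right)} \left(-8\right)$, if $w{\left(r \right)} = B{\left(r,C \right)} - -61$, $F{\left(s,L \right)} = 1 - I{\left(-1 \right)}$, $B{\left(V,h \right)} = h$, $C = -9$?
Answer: $-416$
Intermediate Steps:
$I{\left(b \right)} = 1$ ($I{\left(b \right)} = \frac{2 b}{2 b} = 2 b \frac{1}{2 b} = 1$)
$F{\left(s,L \right)} = 0$ ($F{\left(s,L \right)} = 1 - 1 = 0$)
$w{\left(r \right)} = 52$ ($w{\left(r \right)} = -9 - -61 = -9 + 61 = 52$)
$w{\left(F{\left(-6,-12 \right)} \right)} \left(-8\right) = 52 \left(-8\right) = -416$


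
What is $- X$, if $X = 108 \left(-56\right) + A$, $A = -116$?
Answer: $6164$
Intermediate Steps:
$X = -6164$ ($X = 108 \left(-56\right) - 116 = -6048 - 116 = -6164$)
$- X = \left(-1\right) \left(-6164\right) = 6164$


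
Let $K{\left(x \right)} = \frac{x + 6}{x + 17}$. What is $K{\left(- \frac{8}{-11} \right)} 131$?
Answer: $\frac{9694}{195} \approx 49.713$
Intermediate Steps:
$K{\left(x \right)} = \frac{6 + x}{17 + x}$
$K{\left(- \frac{8}{-11} \right)} 131 = \frac{6 - \frac{8}{-11}}{17 - \frac{8}{-11}} \cdot 131 = \frac{6 - - \frac{8}{11}}{17 - - \frac{8}{11}} \cdot 131 = \frac{6 + \frac{8}{11}}{17 + \frac{8}{11}} \cdot 131 = \frac{1}{\frac{195}{11}} \cdot \frac{74}{11} \cdot 131 = \frac{11}{195} \cdot \frac{74}{11} \cdot 131 = \frac{74}{195} \cdot 131 = \frac{9694}{195}$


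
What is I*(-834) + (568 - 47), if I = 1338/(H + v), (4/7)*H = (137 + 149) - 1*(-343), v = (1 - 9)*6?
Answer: -2269637/4211 ≈ -538.98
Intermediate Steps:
v = -48 (v = -8*6 = -48)
H = 4403/4 (H = 7*((137 + 149) - 1*(-343))/4 = 7*(286 + 343)/4 = (7/4)*629 = 4403/4 ≈ 1100.8)
I = 5352/4211 (I = 1338/(4403/4 - 48) = 1338/(4211/4) = 1338*(4/4211) = 5352/4211 ≈ 1.2710)
I*(-834) + (568 - 47) = (5352/4211)*(-834) + (568 - 47) = -4463568/4211 + (568 - 1*47) = -4463568/4211 + (568 - 47) = -4463568/4211 + 521 = -2269637/4211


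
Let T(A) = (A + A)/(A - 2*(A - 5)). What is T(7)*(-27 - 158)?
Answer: -2590/3 ≈ -863.33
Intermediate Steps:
T(A) = 2*A/(10 - A) (T(A) = (2*A)/(A - 2*(-5 + A)) = (2*A)/(A + (10 - 2*A)) = (2*A)/(10 - A) = 2*A/(10 - A))
T(7)*(-27 - 158) = (-2*7/(-10 + 7))*(-27 - 158) = -2*7/(-3)*(-185) = -2*7*(-1/3)*(-185) = (14/3)*(-185) = -2590/3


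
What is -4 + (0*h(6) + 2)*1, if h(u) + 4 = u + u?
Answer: -2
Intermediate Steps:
h(u) = -4 + 2*u (h(u) = -4 + (u + u) = -4 + 2*u)
-4 + (0*h(6) + 2)*1 = -4 + (0*(-4 + 2*6) + 2)*1 = -4 + (0*(-4 + 12) + 2)*1 = -4 + (0*8 + 2)*1 = -4 + (0 + 2)*1 = -4 + 2*1 = -4 + 2 = -2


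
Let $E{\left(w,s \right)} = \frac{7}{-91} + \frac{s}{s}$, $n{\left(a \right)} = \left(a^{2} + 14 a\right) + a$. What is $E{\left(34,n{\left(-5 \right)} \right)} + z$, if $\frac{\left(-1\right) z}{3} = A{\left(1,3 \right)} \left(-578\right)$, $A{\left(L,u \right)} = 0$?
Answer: $\frac{12}{13} \approx 0.92308$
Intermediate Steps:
$n{\left(a \right)} = a^{2} + 15 a$
$E{\left(w,s \right)} = \frac{12}{13}$ ($E{\left(w,s \right)} = 7 \left(- \frac{1}{91}\right) + 1 = - \frac{1}{13} + 1 = \frac{12}{13}$)
$z = 0$ ($z = - 3 \cdot 0 \left(-578\right) = \left(-3\right) 0 = 0$)
$E{\left(34,n{\left(-5 \right)} \right)} + z = \frac{12}{13} + 0 = \frac{12}{13}$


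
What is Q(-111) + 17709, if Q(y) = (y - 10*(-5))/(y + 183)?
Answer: 1274987/72 ≈ 17708.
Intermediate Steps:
Q(y) = (50 + y)/(183 + y) (Q(y) = (y + 50)/(183 + y) = (50 + y)/(183 + y))
Q(-111) + 17709 = (50 - 111)/(183 - 111) + 17709 = -61/72 + 17709 = 1274987/72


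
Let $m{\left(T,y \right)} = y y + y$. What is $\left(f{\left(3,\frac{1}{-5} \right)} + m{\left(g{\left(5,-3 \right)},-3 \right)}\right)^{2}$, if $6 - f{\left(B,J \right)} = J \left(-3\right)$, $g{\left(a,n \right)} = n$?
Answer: $\frac{3249}{25} \approx 129.96$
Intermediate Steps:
$m{\left(T,y \right)} = y + y^{2}$ ($m{\left(T,y \right)} = y^{2} + y = y + y^{2}$)
$f{\left(B,J \right)} = 6 + 3 J$ ($f{\left(B,J \right)} = 6 - J \left(-3\right) = 6 - - 3 J = 6 + 3 J$)
$\left(f{\left(3,\frac{1}{-5} \right)} + m{\left(g{\left(5,-3 \right)},-3 \right)}\right)^{2} = \left(\left(6 + \frac{3}{-5}\right) - 3 \left(1 - 3\right)\right)^{2} = \left(\left(6 + 3 \left(- \frac{1}{5}\right)\right) - -6\right)^{2} = \left(\left(6 - \frac{3}{5}\right) + 6\right)^{2} = \left(\frac{27}{5} + 6\right)^{2} = \left(\frac{57}{5}\right)^{2} = \frac{3249}{25}$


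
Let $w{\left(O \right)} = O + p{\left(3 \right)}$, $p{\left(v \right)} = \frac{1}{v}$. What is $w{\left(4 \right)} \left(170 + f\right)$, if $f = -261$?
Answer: $- \frac{1183}{3} \approx -394.33$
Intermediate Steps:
$w{\left(O \right)} = \frac{1}{3} + O$ ($w{\left(O \right)} = O + \frac{1}{3} = \frac{1}{3} + O$)
$w{\left(4 \right)} \left(170 + f\right) = \left(\frac{1}{3} + 4\right) \left(170 - 261\right) = \frac{13}{3} \left(-91\right) = - \frac{1183}{3}$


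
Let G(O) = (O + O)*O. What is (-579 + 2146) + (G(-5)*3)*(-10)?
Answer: 67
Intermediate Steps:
G(O) = 2*O² (G(O) = (2*O)*O = 2*O²)
(-579 + 2146) + (G(-5)*3)*(-10) = (-579 + 2146) + ((2*(-5)²)*3)*(-10) = 1567 + ((2*25)*3)*(-10) = 1567 + (50*3)*(-10) = 1567 + 150*(-10) = 1567 - 1500 = 67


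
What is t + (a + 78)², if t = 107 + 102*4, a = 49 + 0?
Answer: 16644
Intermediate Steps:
a = 49
t = 515 (t = 107 + 408 = 515)
t + (a + 78)² = 515 + (49 + 78)² = 515 + 127² = 515 + 16129 = 16644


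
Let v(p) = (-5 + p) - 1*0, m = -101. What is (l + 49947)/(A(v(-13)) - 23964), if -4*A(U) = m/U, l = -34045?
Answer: -1144944/1725509 ≈ -0.66354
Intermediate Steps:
v(p) = -5 + p (v(p) = (-5 + p) + 0 = -5 + p)
A(U) = 101/(4*U) (A(U) = -(-101)/(4*U) = 101/(4*U))
(l + 49947)/(A(v(-13)) - 23964) = (-34045 + 49947)/(101/(4*(-5 - 13)) - 23964) = 15902/((101/4)/(-18) - 23964) = 15902/((101/4)*(-1/18) - 23964) = 15902/(-101/72 - 23964) = 15902/(-1725509/72) = 15902*(-72/1725509) = -1144944/1725509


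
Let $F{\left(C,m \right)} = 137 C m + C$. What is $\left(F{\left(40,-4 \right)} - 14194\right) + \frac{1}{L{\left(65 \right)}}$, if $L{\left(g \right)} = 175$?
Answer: $- \frac{6312949}{175} \approx -36074.0$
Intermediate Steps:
$F{\left(C,m \right)} = C + 137 C m$ ($F{\left(C,m \right)} = 137 C m + C = C + 137 C m$)
$\left(F{\left(40,-4 \right)} - 14194\right) + \frac{1}{L{\left(65 \right)}} = \left(40 \left(1 + 137 \left(-4\right)\right) - 14194\right) + \frac{1}{175} = \left(40 \left(1 - 548\right) - 14194\right) + \frac{1}{175} = \left(40 \left(-547\right) - 14194\right) + \frac{1}{175} = \left(-21880 - 14194\right) + \frac{1}{175} = -36074 + \frac{1}{175} = - \frac{6312949}{175}$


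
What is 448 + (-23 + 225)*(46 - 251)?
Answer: -40962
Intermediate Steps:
448 + (-23 + 225)*(46 - 251) = 448 + 202*(-205) = 448 - 41410 = -40962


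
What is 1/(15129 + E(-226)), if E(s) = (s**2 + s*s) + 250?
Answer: 1/117531 ≈ 8.5084e-6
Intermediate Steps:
E(s) = 250 + 2*s**2 (E(s) = (s**2 + s**2) + 250 = 2*s**2 + 250 = 250 + 2*s**2)
1/(15129 + E(-226)) = 1/(15129 + (250 + 2*(-226)**2)) = 1/(15129 + (250 + 2*51076)) = 1/(15129 + (250 + 102152)) = 1/(15129 + 102402) = 1/117531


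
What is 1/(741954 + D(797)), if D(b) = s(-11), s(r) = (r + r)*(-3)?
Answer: 1/742020 ≈ 1.3477e-6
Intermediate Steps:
s(r) = -6*r (s(r) = (2*r)*(-3) = -6*r)
D(b) = 66 (D(b) = -6*(-11) = 66)
1/(741954 + D(797)) = 1/(741954 + 66) = 1/742020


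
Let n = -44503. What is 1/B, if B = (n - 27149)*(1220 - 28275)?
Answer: 1/1938544860 ≈ 5.1585e-10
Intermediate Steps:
B = 1938544860 (B = (-44503 - 27149)*(1220 - 28275) = -71652*(-27055) = 1938544860)
1/B = 1/1938544860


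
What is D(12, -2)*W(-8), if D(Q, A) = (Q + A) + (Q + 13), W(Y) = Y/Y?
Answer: 35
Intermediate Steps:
W(Y) = 1
D(Q, A) = 13 + A + 2*Q (D(Q, A) = (A + Q) + (13 + Q) = 13 + A + 2*Q)
D(12, -2)*W(-8) = (13 - 2 + 2*12)*1 = (13 - 2 + 24)*1 = 35*1 = 35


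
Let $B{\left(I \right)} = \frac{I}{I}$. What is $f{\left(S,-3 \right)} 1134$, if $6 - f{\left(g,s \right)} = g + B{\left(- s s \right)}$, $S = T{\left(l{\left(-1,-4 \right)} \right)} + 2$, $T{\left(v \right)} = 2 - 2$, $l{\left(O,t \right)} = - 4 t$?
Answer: $3402$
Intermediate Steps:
$T{\left(v \right)} = 0$
$S = 2$ ($S = 0 + 2 = 2$)
$B{\left(I \right)} = 1$
$f{\left(g,s \right)} = 5 - g$ ($f{\left(g,s \right)} = 6 - \left(g + 1\right) = 6 - \left(1 + g\right) = 5 - g$)
$f{\left(S,-3 \right)} 1134 = \left(5 - 2\right) 1134 = 3 \cdot 1134 = 3402$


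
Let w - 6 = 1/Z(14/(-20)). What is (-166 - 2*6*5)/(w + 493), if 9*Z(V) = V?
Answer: -1582/3403 ≈ -0.46488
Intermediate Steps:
Z(V) = V/9
w = -48/7 (w = 6 + 1/((14/(-20))/9) = 6 + 1/((14*(-1/20))/9) = 6 + 1/((1/9)*(-7/10)) = 6 + 1/(-7/90) = 6 - 90/7 = -48/7 ≈ -6.8571)
(-166 - 2*6*5)/(w + 493) = (-166 - 2*6*5)/(-48/7 + 493) = (-166 - 12*5)/(3403/7) = (-166 - 60)*(7/3403) = -226*7/3403 = -1582/3403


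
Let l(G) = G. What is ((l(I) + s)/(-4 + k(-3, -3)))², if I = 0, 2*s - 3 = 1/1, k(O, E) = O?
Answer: 4/49 ≈ 0.081633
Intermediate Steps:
s = 2 (s = 3/2 + (½)/1 = 3/2 + (½)*1 = 3/2 + ½ = 2)
((l(I) + s)/(-4 + k(-3, -3)))² = ((0 + 2)/(-4 - 3))² = (2/(-7))² = (-⅐*2)² = (-2/7)² = 4/49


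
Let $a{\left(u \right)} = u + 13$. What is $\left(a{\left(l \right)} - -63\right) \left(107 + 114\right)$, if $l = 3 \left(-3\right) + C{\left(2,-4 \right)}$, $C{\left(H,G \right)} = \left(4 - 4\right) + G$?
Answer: $13923$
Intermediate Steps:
$C{\left(H,G \right)} = G$ ($C{\left(H,G \right)} = \left(4 - 4\right) + G = 0 + G = G$)
$l = -13$ ($l = 3 \left(-3\right) - 4 = -9 - 4 = -13$)
$a{\left(u \right)} = 13 + u$
$\left(a{\left(l \right)} - -63\right) \left(107 + 114\right) = \left(\left(13 - 13\right) - -63\right) \left(107 + 114\right) = \left(0 + 63\right) 221 = 63 \cdot 221 = 13923$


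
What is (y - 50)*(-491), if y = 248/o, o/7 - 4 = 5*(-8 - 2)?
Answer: 4013434/161 ≈ 24928.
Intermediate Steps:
o = -322 (o = 28 + 7*(5*(-8 - 2)) = 28 + 7*(5*(-10)) = 28 + 7*(-50) = 28 - 350 = -322)
y = -124/161 (y = 248/(-322) = 248*(-1/322) = -124/161 ≈ -0.77019)
(y - 50)*(-491) = (-124/161 - 50)*(-491) = -8174/161*(-491) = 4013434/161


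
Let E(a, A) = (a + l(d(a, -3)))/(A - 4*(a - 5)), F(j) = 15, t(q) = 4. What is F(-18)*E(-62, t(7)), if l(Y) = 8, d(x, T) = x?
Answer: -405/136 ≈ -2.9779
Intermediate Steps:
E(a, A) = (8 + a)/(20 + A - 4*a) (E(a, A) = (a + 8)/(A - 4*(a - 5)) = (8 + a)/(A - 4*(-5 + a)) = (8 + a)/(A + (20 - 4*a)) = (8 + a)/(20 + A - 4*a))
F(-18)*E(-62, t(7)) = 15*((8 - 62)/(20 + 4 - 4*(-62))) = 15*(-54/(20 + 4 + 248)) = 15*(-54/272) = 15*((1/272)*(-54)) = 15*(-27/136) = -405/136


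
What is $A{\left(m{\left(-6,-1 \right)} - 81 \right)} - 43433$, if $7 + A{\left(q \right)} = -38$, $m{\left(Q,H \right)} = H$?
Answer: $-43478$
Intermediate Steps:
$A{\left(q \right)} = -45$ ($A{\left(q \right)} = -7 - 38 = -45$)
$A{\left(m{\left(-6,-1 \right)} - 81 \right)} - 43433 = -45 - 43433 = -43478$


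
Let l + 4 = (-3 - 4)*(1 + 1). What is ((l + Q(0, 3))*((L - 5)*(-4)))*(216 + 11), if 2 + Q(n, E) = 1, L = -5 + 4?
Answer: -103512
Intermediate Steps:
L = -1
l = -18 (l = -4 + (-3 - 4)*(1 + 1) = -4 - 7*2 = -4 - 14 = -18)
Q(n, E) = -1 (Q(n, E) = -2 + 1 = -1)
((l + Q(0, 3))*((L - 5)*(-4)))*(216 + 11) = ((-18 - 1)*((-1 - 5)*(-4)))*(216 + 11) = -(-114)*(-4)*227 = -19*24*227 = -456*227 = -103512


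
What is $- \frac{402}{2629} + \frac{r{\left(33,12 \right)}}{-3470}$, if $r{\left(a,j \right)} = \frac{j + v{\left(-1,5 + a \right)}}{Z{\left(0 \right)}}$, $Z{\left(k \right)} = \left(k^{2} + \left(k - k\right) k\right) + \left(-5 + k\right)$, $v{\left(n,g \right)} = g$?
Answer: $- \frac{136865}{912263} \approx -0.15003$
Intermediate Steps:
$Z{\left(k \right)} = -5 + k + k^{2}$ ($Z{\left(k \right)} = \left(k^{2} + 0 k\right) + \left(-5 + k\right) = \left(k^{2} + 0\right) + \left(-5 + k\right) = k^{2} + \left(-5 + k\right) = -5 + k + k^{2}$)
$r{\left(a,j \right)} = -1 - \frac{a}{5} - \frac{j}{5}$ ($r{\left(a,j \right)} = \frac{j + \left(5 + a\right)}{-5 + 0 + 0^{2}} = \frac{5 + a + j}{-5 + 0 + 0} = \frac{5 + a + j}{-5} = \left(5 + a + j\right) \left(- \frac{1}{5}\right) = -1 - \frac{a}{5} - \frac{j}{5}$)
$- \frac{402}{2629} + \frac{r{\left(33,12 \right)}}{-3470} = - \frac{402}{2629} + \frac{-1 - \frac{33}{5} - \frac{12}{5}}{-3470} = \left(-402\right) \frac{1}{2629} + \left(-1 - \frac{33}{5} - \frac{12}{5}\right) \left(- \frac{1}{3470}\right) = - \frac{402}{2629} - - \frac{1}{347} = - \frac{402}{2629} + \frac{1}{347} = - \frac{136865}{912263}$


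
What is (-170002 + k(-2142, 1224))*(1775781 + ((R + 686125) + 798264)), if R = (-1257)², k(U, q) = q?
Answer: -816922482382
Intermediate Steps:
R = 1580049
(-170002 + k(-2142, 1224))*(1775781 + ((R + 686125) + 798264)) = (-170002 + 1224)*(1775781 + ((1580049 + 686125) + 798264)) = -168778*(1775781 + (2266174 + 798264)) = -168778*(1775781 + 3064438) = -168778*4840219 = -816922482382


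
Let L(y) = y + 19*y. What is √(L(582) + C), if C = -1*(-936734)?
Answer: √948374 ≈ 973.84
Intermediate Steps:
C = 936734
L(y) = 20*y
√(L(582) + C) = √(20*582 + 936734) = √(11640 + 936734) = √948374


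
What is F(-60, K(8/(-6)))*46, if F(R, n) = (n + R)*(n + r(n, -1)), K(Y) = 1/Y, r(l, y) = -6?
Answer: 150903/8 ≈ 18863.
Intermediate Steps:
K(Y) = 1/Y
F(R, n) = (-6 + n)*(R + n) (F(R, n) = (n + R)*(n - 6) = (R + n)*(-6 + n) = (-6 + n)*(R + n))
F(-60, K(8/(-6)))*46 = ((1/(8/(-6)))² - 6*(-60) - 6/(8/(-6)) - 60/(8/(-6)))*46 = ((1/(8*(-⅙)))² + 360 - 6/(8*(-⅙)) - 60/(8*(-⅙)))*46 = ((1/(-4/3))² + 360 - 6/(-4/3) - 60/(-4/3))*46 = ((-¾)² + 360 - 6*(-¾) - 60*(-¾))*46 = (9/16 + 360 + 9/2 + 45)*46 = (6561/16)*46 = 150903/8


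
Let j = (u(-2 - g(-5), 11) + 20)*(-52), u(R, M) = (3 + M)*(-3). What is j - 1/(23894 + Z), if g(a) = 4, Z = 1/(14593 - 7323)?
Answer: 198723524594/173709381 ≈ 1144.0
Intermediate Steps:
Z = 1/7270 ≈ 0.00013755
u(R, M) = -9 - 3*M
j = 1144 (j = ((-9 - 3*11) + 20)*(-52) = ((-9 - 33) + 20)*(-52) = (-42 + 20)*(-52) = -22*(-52) = 1144)
j - 1/(23894 + Z) = 1144 - 1/(23894 + 1/7270) = 1144 - 1/173709381/7270 = 1144 - 1*7270/173709381 = 1144 - 7270/173709381 = 198723524594/173709381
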